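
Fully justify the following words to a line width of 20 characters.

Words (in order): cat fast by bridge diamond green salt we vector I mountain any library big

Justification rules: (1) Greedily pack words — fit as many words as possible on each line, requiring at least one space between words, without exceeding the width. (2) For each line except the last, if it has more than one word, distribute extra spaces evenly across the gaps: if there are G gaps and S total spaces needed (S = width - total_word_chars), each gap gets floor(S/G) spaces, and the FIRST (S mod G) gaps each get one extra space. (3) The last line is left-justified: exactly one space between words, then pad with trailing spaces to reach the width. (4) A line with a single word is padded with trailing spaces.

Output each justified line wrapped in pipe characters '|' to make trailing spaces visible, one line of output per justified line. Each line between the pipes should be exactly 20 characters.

Line 1: ['cat', 'fast', 'by', 'bridge'] (min_width=18, slack=2)
Line 2: ['diamond', 'green', 'salt'] (min_width=18, slack=2)
Line 3: ['we', 'vector', 'I', 'mountain'] (min_width=20, slack=0)
Line 4: ['any', 'library', 'big'] (min_width=15, slack=5)

Answer: |cat  fast  by bridge|
|diamond  green  salt|
|we vector I mountain|
|any library big     |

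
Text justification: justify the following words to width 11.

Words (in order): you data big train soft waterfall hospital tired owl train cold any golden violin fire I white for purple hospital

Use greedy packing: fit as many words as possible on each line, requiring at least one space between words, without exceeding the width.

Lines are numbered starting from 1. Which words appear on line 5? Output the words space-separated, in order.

Line 1: ['you', 'data'] (min_width=8, slack=3)
Line 2: ['big', 'train'] (min_width=9, slack=2)
Line 3: ['soft'] (min_width=4, slack=7)
Line 4: ['waterfall'] (min_width=9, slack=2)
Line 5: ['hospital'] (min_width=8, slack=3)
Line 6: ['tired', 'owl'] (min_width=9, slack=2)
Line 7: ['train', 'cold'] (min_width=10, slack=1)
Line 8: ['any', 'golden'] (min_width=10, slack=1)
Line 9: ['violin', 'fire'] (min_width=11, slack=0)
Line 10: ['I', 'white', 'for'] (min_width=11, slack=0)
Line 11: ['purple'] (min_width=6, slack=5)
Line 12: ['hospital'] (min_width=8, slack=3)

Answer: hospital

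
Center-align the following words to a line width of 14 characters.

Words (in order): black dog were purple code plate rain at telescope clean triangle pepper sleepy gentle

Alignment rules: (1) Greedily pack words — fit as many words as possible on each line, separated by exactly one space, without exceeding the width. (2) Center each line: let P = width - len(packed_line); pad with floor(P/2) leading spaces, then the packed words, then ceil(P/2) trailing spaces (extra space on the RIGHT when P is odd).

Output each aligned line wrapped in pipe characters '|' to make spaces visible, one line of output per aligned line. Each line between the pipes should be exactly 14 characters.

Line 1: ['black', 'dog', 'were'] (min_width=14, slack=0)
Line 2: ['purple', 'code'] (min_width=11, slack=3)
Line 3: ['plate', 'rain', 'at'] (min_width=13, slack=1)
Line 4: ['telescope'] (min_width=9, slack=5)
Line 5: ['clean', 'triangle'] (min_width=14, slack=0)
Line 6: ['pepper', 'sleepy'] (min_width=13, slack=1)
Line 7: ['gentle'] (min_width=6, slack=8)

Answer: |black dog were|
| purple code  |
|plate rain at |
|  telescope   |
|clean triangle|
|pepper sleepy |
|    gentle    |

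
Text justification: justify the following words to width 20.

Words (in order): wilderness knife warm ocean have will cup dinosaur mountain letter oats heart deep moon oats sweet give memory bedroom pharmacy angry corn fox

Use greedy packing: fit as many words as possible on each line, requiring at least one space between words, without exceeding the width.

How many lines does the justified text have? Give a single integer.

Answer: 8

Derivation:
Line 1: ['wilderness', 'knife'] (min_width=16, slack=4)
Line 2: ['warm', 'ocean', 'have', 'will'] (min_width=20, slack=0)
Line 3: ['cup', 'dinosaur'] (min_width=12, slack=8)
Line 4: ['mountain', 'letter', 'oats'] (min_width=20, slack=0)
Line 5: ['heart', 'deep', 'moon', 'oats'] (min_width=20, slack=0)
Line 6: ['sweet', 'give', 'memory'] (min_width=17, slack=3)
Line 7: ['bedroom', 'pharmacy'] (min_width=16, slack=4)
Line 8: ['angry', 'corn', 'fox'] (min_width=14, slack=6)
Total lines: 8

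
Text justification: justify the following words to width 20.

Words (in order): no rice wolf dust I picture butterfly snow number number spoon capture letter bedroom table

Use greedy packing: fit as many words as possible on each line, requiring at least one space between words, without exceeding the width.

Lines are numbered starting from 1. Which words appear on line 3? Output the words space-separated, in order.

Answer: snow number number

Derivation:
Line 1: ['no', 'rice', 'wolf', 'dust', 'I'] (min_width=19, slack=1)
Line 2: ['picture', 'butterfly'] (min_width=17, slack=3)
Line 3: ['snow', 'number', 'number'] (min_width=18, slack=2)
Line 4: ['spoon', 'capture', 'letter'] (min_width=20, slack=0)
Line 5: ['bedroom', 'table'] (min_width=13, slack=7)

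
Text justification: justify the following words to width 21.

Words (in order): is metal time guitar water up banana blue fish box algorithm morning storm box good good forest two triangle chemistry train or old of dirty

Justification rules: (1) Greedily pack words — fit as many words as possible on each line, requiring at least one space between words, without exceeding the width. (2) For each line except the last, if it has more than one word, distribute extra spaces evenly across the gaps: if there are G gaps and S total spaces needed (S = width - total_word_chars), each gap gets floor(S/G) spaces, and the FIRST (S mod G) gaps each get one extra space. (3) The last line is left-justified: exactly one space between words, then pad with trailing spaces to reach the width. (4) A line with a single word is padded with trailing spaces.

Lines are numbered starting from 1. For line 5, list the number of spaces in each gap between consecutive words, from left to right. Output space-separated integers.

Answer: 2 1 1

Derivation:
Line 1: ['is', 'metal', 'time', 'guitar'] (min_width=20, slack=1)
Line 2: ['water', 'up', 'banana', 'blue'] (min_width=20, slack=1)
Line 3: ['fish', 'box', 'algorithm'] (min_width=18, slack=3)
Line 4: ['morning', 'storm', 'box'] (min_width=17, slack=4)
Line 5: ['good', 'good', 'forest', 'two'] (min_width=20, slack=1)
Line 6: ['triangle', 'chemistry'] (min_width=18, slack=3)
Line 7: ['train', 'or', 'old', 'of', 'dirty'] (min_width=21, slack=0)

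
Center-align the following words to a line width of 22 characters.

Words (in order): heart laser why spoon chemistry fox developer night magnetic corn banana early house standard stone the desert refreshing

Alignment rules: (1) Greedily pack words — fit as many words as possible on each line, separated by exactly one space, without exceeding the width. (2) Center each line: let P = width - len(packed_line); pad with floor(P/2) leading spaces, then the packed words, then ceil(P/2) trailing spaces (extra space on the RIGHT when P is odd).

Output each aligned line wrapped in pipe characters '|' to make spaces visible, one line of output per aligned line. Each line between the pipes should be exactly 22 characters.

Line 1: ['heart', 'laser', 'why', 'spoon'] (min_width=21, slack=1)
Line 2: ['chemistry', 'fox'] (min_width=13, slack=9)
Line 3: ['developer', 'night'] (min_width=15, slack=7)
Line 4: ['magnetic', 'corn', 'banana'] (min_width=20, slack=2)
Line 5: ['early', 'house', 'standard'] (min_width=20, slack=2)
Line 6: ['stone', 'the', 'desert'] (min_width=16, slack=6)
Line 7: ['refreshing'] (min_width=10, slack=12)

Answer: |heart laser why spoon |
|    chemistry fox     |
|   developer night    |
| magnetic corn banana |
| early house standard |
|   stone the desert   |
|      refreshing      |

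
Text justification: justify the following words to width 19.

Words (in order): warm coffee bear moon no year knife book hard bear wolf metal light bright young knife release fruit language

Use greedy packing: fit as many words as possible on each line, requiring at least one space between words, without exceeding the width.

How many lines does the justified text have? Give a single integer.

Answer: 6

Derivation:
Line 1: ['warm', 'coffee', 'bear'] (min_width=16, slack=3)
Line 2: ['moon', 'no', 'year', 'knife'] (min_width=18, slack=1)
Line 3: ['book', 'hard', 'bear', 'wolf'] (min_width=19, slack=0)
Line 4: ['metal', 'light', 'bright'] (min_width=18, slack=1)
Line 5: ['young', 'knife', 'release'] (min_width=19, slack=0)
Line 6: ['fruit', 'language'] (min_width=14, slack=5)
Total lines: 6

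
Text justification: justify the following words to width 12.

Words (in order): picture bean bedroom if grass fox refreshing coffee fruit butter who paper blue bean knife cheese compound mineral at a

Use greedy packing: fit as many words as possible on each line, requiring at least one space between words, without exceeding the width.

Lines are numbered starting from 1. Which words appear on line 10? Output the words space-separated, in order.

Answer: compound

Derivation:
Line 1: ['picture', 'bean'] (min_width=12, slack=0)
Line 2: ['bedroom', 'if'] (min_width=10, slack=2)
Line 3: ['grass', 'fox'] (min_width=9, slack=3)
Line 4: ['refreshing'] (min_width=10, slack=2)
Line 5: ['coffee', 'fruit'] (min_width=12, slack=0)
Line 6: ['butter', 'who'] (min_width=10, slack=2)
Line 7: ['paper', 'blue'] (min_width=10, slack=2)
Line 8: ['bean', 'knife'] (min_width=10, slack=2)
Line 9: ['cheese'] (min_width=6, slack=6)
Line 10: ['compound'] (min_width=8, slack=4)
Line 11: ['mineral', 'at', 'a'] (min_width=12, slack=0)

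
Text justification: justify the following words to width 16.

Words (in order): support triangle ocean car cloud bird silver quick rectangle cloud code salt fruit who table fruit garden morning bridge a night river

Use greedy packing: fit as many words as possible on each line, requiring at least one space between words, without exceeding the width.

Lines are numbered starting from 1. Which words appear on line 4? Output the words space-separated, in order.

Answer: quick rectangle

Derivation:
Line 1: ['support', 'triangle'] (min_width=16, slack=0)
Line 2: ['ocean', 'car', 'cloud'] (min_width=15, slack=1)
Line 3: ['bird', 'silver'] (min_width=11, slack=5)
Line 4: ['quick', 'rectangle'] (min_width=15, slack=1)
Line 5: ['cloud', 'code', 'salt'] (min_width=15, slack=1)
Line 6: ['fruit', 'who', 'table'] (min_width=15, slack=1)
Line 7: ['fruit', 'garden'] (min_width=12, slack=4)
Line 8: ['morning', 'bridge', 'a'] (min_width=16, slack=0)
Line 9: ['night', 'river'] (min_width=11, slack=5)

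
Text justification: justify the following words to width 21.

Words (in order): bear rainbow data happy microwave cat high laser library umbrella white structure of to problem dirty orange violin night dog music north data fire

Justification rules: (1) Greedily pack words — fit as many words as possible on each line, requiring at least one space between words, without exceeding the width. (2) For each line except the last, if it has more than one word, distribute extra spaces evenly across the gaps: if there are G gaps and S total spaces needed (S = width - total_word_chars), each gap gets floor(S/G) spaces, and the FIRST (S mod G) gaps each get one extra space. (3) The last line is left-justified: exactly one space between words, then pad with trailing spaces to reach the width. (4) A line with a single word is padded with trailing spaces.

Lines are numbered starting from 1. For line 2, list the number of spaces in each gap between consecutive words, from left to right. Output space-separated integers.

Line 1: ['bear', 'rainbow', 'data'] (min_width=17, slack=4)
Line 2: ['happy', 'microwave', 'cat'] (min_width=19, slack=2)
Line 3: ['high', 'laser', 'library'] (min_width=18, slack=3)
Line 4: ['umbrella', 'white'] (min_width=14, slack=7)
Line 5: ['structure', 'of', 'to'] (min_width=15, slack=6)
Line 6: ['problem', 'dirty', 'orange'] (min_width=20, slack=1)
Line 7: ['violin', 'night', 'dog'] (min_width=16, slack=5)
Line 8: ['music', 'north', 'data', 'fire'] (min_width=21, slack=0)

Answer: 2 2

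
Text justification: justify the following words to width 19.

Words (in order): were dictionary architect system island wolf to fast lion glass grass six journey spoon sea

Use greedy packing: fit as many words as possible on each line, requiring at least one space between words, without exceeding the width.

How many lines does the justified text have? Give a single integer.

Line 1: ['were', 'dictionary'] (min_width=15, slack=4)
Line 2: ['architect', 'system'] (min_width=16, slack=3)
Line 3: ['island', 'wolf', 'to', 'fast'] (min_width=19, slack=0)
Line 4: ['lion', 'glass', 'grass'] (min_width=16, slack=3)
Line 5: ['six', 'journey', 'spoon'] (min_width=17, slack=2)
Line 6: ['sea'] (min_width=3, slack=16)
Total lines: 6

Answer: 6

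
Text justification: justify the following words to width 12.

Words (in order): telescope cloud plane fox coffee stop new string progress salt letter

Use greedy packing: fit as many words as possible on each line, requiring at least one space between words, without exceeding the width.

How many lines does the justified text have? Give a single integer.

Answer: 7

Derivation:
Line 1: ['telescope'] (min_width=9, slack=3)
Line 2: ['cloud', 'plane'] (min_width=11, slack=1)
Line 3: ['fox', 'coffee'] (min_width=10, slack=2)
Line 4: ['stop', 'new'] (min_width=8, slack=4)
Line 5: ['string'] (min_width=6, slack=6)
Line 6: ['progress'] (min_width=8, slack=4)
Line 7: ['salt', 'letter'] (min_width=11, slack=1)
Total lines: 7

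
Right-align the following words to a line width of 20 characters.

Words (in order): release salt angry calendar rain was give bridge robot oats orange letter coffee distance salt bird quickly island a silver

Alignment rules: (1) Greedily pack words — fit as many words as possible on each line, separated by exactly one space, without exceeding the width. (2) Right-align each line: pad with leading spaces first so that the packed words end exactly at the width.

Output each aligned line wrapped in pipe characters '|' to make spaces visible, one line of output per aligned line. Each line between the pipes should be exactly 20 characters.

Line 1: ['release', 'salt', 'angry'] (min_width=18, slack=2)
Line 2: ['calendar', 'rain', 'was'] (min_width=17, slack=3)
Line 3: ['give', 'bridge', 'robot'] (min_width=17, slack=3)
Line 4: ['oats', 'orange', 'letter'] (min_width=18, slack=2)
Line 5: ['coffee', 'distance', 'salt'] (min_width=20, slack=0)
Line 6: ['bird', 'quickly', 'island'] (min_width=19, slack=1)
Line 7: ['a', 'silver'] (min_width=8, slack=12)

Answer: |  release salt angry|
|   calendar rain was|
|   give bridge robot|
|  oats orange letter|
|coffee distance salt|
| bird quickly island|
|            a silver|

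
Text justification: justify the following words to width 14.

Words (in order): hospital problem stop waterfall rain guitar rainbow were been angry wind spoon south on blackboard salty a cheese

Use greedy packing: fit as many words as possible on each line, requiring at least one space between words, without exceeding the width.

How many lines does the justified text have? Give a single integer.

Line 1: ['hospital'] (min_width=8, slack=6)
Line 2: ['problem', 'stop'] (min_width=12, slack=2)
Line 3: ['waterfall', 'rain'] (min_width=14, slack=0)
Line 4: ['guitar', 'rainbow'] (min_width=14, slack=0)
Line 5: ['were', 'been'] (min_width=9, slack=5)
Line 6: ['angry', 'wind'] (min_width=10, slack=4)
Line 7: ['spoon', 'south', 'on'] (min_width=14, slack=0)
Line 8: ['blackboard'] (min_width=10, slack=4)
Line 9: ['salty', 'a', 'cheese'] (min_width=14, slack=0)
Total lines: 9

Answer: 9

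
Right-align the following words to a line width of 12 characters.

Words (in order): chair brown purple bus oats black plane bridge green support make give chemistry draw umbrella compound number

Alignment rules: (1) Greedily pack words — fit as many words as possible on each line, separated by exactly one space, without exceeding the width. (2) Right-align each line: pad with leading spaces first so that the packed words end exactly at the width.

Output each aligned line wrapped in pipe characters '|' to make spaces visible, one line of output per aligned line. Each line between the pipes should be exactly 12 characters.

Answer: | chair brown|
|  purple bus|
|  oats black|
|plane bridge|
|       green|
|support make|
|        give|
|   chemistry|
|        draw|
|    umbrella|
|    compound|
|      number|

Derivation:
Line 1: ['chair', 'brown'] (min_width=11, slack=1)
Line 2: ['purple', 'bus'] (min_width=10, slack=2)
Line 3: ['oats', 'black'] (min_width=10, slack=2)
Line 4: ['plane', 'bridge'] (min_width=12, slack=0)
Line 5: ['green'] (min_width=5, slack=7)
Line 6: ['support', 'make'] (min_width=12, slack=0)
Line 7: ['give'] (min_width=4, slack=8)
Line 8: ['chemistry'] (min_width=9, slack=3)
Line 9: ['draw'] (min_width=4, slack=8)
Line 10: ['umbrella'] (min_width=8, slack=4)
Line 11: ['compound'] (min_width=8, slack=4)
Line 12: ['number'] (min_width=6, slack=6)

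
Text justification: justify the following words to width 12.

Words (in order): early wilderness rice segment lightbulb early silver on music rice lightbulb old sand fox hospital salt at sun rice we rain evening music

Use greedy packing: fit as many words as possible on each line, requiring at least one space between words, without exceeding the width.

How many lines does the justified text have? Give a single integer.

Line 1: ['early'] (min_width=5, slack=7)
Line 2: ['wilderness'] (min_width=10, slack=2)
Line 3: ['rice', 'segment'] (min_width=12, slack=0)
Line 4: ['lightbulb'] (min_width=9, slack=3)
Line 5: ['early', 'silver'] (min_width=12, slack=0)
Line 6: ['on', 'music'] (min_width=8, slack=4)
Line 7: ['rice'] (min_width=4, slack=8)
Line 8: ['lightbulb'] (min_width=9, slack=3)
Line 9: ['old', 'sand', 'fox'] (min_width=12, slack=0)
Line 10: ['hospital'] (min_width=8, slack=4)
Line 11: ['salt', 'at', 'sun'] (min_width=11, slack=1)
Line 12: ['rice', 'we', 'rain'] (min_width=12, slack=0)
Line 13: ['evening'] (min_width=7, slack=5)
Line 14: ['music'] (min_width=5, slack=7)
Total lines: 14

Answer: 14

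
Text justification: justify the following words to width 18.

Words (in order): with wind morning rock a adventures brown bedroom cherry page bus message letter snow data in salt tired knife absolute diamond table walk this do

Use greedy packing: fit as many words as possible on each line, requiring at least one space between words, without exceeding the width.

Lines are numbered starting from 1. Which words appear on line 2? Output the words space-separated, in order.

Answer: rock a adventures

Derivation:
Line 1: ['with', 'wind', 'morning'] (min_width=17, slack=1)
Line 2: ['rock', 'a', 'adventures'] (min_width=17, slack=1)
Line 3: ['brown', 'bedroom'] (min_width=13, slack=5)
Line 4: ['cherry', 'page', 'bus'] (min_width=15, slack=3)
Line 5: ['message', 'letter'] (min_width=14, slack=4)
Line 6: ['snow', 'data', 'in', 'salt'] (min_width=17, slack=1)
Line 7: ['tired', 'knife'] (min_width=11, slack=7)
Line 8: ['absolute', 'diamond'] (min_width=16, slack=2)
Line 9: ['table', 'walk', 'this', 'do'] (min_width=18, slack=0)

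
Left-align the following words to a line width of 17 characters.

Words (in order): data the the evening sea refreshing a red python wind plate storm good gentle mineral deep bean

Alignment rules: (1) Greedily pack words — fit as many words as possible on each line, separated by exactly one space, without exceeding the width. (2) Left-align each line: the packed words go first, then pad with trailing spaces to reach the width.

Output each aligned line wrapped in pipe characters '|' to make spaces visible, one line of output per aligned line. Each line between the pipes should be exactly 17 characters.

Answer: |data the the     |
|evening sea      |
|refreshing a red |
|python wind plate|
|storm good gentle|
|mineral deep bean|

Derivation:
Line 1: ['data', 'the', 'the'] (min_width=12, slack=5)
Line 2: ['evening', 'sea'] (min_width=11, slack=6)
Line 3: ['refreshing', 'a', 'red'] (min_width=16, slack=1)
Line 4: ['python', 'wind', 'plate'] (min_width=17, slack=0)
Line 5: ['storm', 'good', 'gentle'] (min_width=17, slack=0)
Line 6: ['mineral', 'deep', 'bean'] (min_width=17, slack=0)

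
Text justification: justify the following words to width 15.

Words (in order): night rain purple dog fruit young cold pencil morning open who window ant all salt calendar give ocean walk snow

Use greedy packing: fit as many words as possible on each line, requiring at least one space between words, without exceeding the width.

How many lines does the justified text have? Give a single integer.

Line 1: ['night', 'rain'] (min_width=10, slack=5)
Line 2: ['purple', 'dog'] (min_width=10, slack=5)
Line 3: ['fruit', 'young'] (min_width=11, slack=4)
Line 4: ['cold', 'pencil'] (min_width=11, slack=4)
Line 5: ['morning', 'open'] (min_width=12, slack=3)
Line 6: ['who', 'window', 'ant'] (min_width=14, slack=1)
Line 7: ['all', 'salt'] (min_width=8, slack=7)
Line 8: ['calendar', 'give'] (min_width=13, slack=2)
Line 9: ['ocean', 'walk', 'snow'] (min_width=15, slack=0)
Total lines: 9

Answer: 9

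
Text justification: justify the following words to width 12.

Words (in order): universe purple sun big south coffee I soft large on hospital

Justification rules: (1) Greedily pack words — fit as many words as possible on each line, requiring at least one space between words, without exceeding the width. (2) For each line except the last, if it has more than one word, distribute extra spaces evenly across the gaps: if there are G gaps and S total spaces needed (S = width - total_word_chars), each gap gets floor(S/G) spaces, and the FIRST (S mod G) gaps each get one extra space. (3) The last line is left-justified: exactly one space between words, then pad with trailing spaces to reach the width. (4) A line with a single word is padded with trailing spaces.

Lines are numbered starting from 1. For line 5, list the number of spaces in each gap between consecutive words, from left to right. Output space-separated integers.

Line 1: ['universe'] (min_width=8, slack=4)
Line 2: ['purple', 'sun'] (min_width=10, slack=2)
Line 3: ['big', 'south'] (min_width=9, slack=3)
Line 4: ['coffee', 'I'] (min_width=8, slack=4)
Line 5: ['soft', 'large'] (min_width=10, slack=2)
Line 6: ['on', 'hospital'] (min_width=11, slack=1)

Answer: 3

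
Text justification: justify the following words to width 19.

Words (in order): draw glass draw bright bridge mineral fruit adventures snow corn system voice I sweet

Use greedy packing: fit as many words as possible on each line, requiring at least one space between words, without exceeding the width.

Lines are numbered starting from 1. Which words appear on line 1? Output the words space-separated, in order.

Line 1: ['draw', 'glass', 'draw'] (min_width=15, slack=4)
Line 2: ['bright', 'bridge'] (min_width=13, slack=6)
Line 3: ['mineral', 'fruit'] (min_width=13, slack=6)
Line 4: ['adventures', 'snow'] (min_width=15, slack=4)
Line 5: ['corn', 'system', 'voice', 'I'] (min_width=19, slack=0)
Line 6: ['sweet'] (min_width=5, slack=14)

Answer: draw glass draw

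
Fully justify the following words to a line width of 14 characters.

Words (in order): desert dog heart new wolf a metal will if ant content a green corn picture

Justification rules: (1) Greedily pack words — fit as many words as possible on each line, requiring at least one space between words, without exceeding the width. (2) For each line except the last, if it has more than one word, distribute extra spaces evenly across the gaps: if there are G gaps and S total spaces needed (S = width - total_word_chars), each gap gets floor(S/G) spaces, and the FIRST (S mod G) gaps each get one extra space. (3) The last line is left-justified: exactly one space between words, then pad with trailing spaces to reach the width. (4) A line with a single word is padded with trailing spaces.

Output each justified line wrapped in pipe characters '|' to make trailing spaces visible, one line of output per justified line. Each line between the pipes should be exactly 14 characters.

Line 1: ['desert', 'dog'] (min_width=10, slack=4)
Line 2: ['heart', 'new', 'wolf'] (min_width=14, slack=0)
Line 3: ['a', 'metal', 'will'] (min_width=12, slack=2)
Line 4: ['if', 'ant', 'content'] (min_width=14, slack=0)
Line 5: ['a', 'green', 'corn'] (min_width=12, slack=2)
Line 6: ['picture'] (min_width=7, slack=7)

Answer: |desert     dog|
|heart new wolf|
|a  metal  will|
|if ant content|
|a  green  corn|
|picture       |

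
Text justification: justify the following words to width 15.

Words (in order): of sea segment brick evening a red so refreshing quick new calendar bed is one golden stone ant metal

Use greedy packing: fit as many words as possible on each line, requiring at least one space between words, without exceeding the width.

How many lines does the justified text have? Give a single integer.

Line 1: ['of', 'sea', 'segment'] (min_width=14, slack=1)
Line 2: ['brick', 'evening', 'a'] (min_width=15, slack=0)
Line 3: ['red', 'so'] (min_width=6, slack=9)
Line 4: ['refreshing'] (min_width=10, slack=5)
Line 5: ['quick', 'new'] (min_width=9, slack=6)
Line 6: ['calendar', 'bed', 'is'] (min_width=15, slack=0)
Line 7: ['one', 'golden'] (min_width=10, slack=5)
Line 8: ['stone', 'ant', 'metal'] (min_width=15, slack=0)
Total lines: 8

Answer: 8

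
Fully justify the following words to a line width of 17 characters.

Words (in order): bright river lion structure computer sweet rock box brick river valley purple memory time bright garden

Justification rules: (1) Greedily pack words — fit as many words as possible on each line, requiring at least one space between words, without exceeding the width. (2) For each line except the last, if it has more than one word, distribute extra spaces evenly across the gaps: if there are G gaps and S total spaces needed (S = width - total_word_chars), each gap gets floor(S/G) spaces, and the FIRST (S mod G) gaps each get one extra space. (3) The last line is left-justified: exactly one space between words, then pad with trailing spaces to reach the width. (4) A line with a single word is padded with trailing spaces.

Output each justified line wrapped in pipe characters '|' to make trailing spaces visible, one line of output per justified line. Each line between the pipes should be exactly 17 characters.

Answer: |bright river lion|
|structure        |
|computer    sweet|
|rock   box  brick|
|river      valley|
|purple     memory|
|time       bright|
|garden           |

Derivation:
Line 1: ['bright', 'river', 'lion'] (min_width=17, slack=0)
Line 2: ['structure'] (min_width=9, slack=8)
Line 3: ['computer', 'sweet'] (min_width=14, slack=3)
Line 4: ['rock', 'box', 'brick'] (min_width=14, slack=3)
Line 5: ['river', 'valley'] (min_width=12, slack=5)
Line 6: ['purple', 'memory'] (min_width=13, slack=4)
Line 7: ['time', 'bright'] (min_width=11, slack=6)
Line 8: ['garden'] (min_width=6, slack=11)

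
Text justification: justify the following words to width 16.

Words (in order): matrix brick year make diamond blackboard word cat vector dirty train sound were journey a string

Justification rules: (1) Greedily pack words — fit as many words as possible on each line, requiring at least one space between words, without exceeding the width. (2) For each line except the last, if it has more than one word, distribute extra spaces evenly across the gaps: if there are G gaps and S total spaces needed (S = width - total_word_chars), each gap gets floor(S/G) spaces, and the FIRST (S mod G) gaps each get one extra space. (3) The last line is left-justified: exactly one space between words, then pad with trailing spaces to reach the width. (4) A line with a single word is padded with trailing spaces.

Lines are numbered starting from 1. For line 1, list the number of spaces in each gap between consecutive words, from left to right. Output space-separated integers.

Answer: 5

Derivation:
Line 1: ['matrix', 'brick'] (min_width=12, slack=4)
Line 2: ['year', 'make'] (min_width=9, slack=7)
Line 3: ['diamond'] (min_width=7, slack=9)
Line 4: ['blackboard', 'word'] (min_width=15, slack=1)
Line 5: ['cat', 'vector', 'dirty'] (min_width=16, slack=0)
Line 6: ['train', 'sound', 'were'] (min_width=16, slack=0)
Line 7: ['journey', 'a', 'string'] (min_width=16, slack=0)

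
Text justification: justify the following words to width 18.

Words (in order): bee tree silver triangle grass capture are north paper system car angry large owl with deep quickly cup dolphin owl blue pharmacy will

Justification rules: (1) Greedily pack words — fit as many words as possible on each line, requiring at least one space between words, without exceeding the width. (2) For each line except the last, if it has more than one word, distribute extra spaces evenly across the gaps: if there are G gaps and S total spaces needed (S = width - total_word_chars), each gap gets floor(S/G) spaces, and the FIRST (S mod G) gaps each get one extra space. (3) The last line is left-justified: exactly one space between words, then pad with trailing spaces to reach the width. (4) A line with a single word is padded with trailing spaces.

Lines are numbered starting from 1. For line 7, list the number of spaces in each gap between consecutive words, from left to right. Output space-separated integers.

Line 1: ['bee', 'tree', 'silver'] (min_width=15, slack=3)
Line 2: ['triangle', 'grass'] (min_width=14, slack=4)
Line 3: ['capture', 'are', 'north'] (min_width=17, slack=1)
Line 4: ['paper', 'system', 'car'] (min_width=16, slack=2)
Line 5: ['angry', 'large', 'owl'] (min_width=15, slack=3)
Line 6: ['with', 'deep', 'quickly'] (min_width=17, slack=1)
Line 7: ['cup', 'dolphin', 'owl'] (min_width=15, slack=3)
Line 8: ['blue', 'pharmacy', 'will'] (min_width=18, slack=0)

Answer: 3 2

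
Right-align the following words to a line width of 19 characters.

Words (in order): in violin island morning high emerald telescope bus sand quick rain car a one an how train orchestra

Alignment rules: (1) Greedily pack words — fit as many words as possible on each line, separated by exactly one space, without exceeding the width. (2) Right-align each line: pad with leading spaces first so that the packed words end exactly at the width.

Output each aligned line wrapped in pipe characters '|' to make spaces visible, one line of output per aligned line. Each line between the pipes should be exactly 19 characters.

Answer: |   in violin island|
|       morning high|
|  emerald telescope|
|bus sand quick rain|
|   car a one an how|
|    train orchestra|

Derivation:
Line 1: ['in', 'violin', 'island'] (min_width=16, slack=3)
Line 2: ['morning', 'high'] (min_width=12, slack=7)
Line 3: ['emerald', 'telescope'] (min_width=17, slack=2)
Line 4: ['bus', 'sand', 'quick', 'rain'] (min_width=19, slack=0)
Line 5: ['car', 'a', 'one', 'an', 'how'] (min_width=16, slack=3)
Line 6: ['train', 'orchestra'] (min_width=15, slack=4)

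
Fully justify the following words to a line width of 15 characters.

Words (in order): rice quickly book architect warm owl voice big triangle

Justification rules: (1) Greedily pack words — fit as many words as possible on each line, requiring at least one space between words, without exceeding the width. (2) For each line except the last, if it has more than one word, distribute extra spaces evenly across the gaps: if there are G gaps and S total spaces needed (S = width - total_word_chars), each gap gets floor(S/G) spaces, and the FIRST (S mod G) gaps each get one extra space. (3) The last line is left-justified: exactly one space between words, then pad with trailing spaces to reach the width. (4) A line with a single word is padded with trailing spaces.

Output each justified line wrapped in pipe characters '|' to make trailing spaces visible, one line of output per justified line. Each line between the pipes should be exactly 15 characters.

Answer: |rice    quickly|
|book  architect|
|warm  owl voice|
|big triangle   |

Derivation:
Line 1: ['rice', 'quickly'] (min_width=12, slack=3)
Line 2: ['book', 'architect'] (min_width=14, slack=1)
Line 3: ['warm', 'owl', 'voice'] (min_width=14, slack=1)
Line 4: ['big', 'triangle'] (min_width=12, slack=3)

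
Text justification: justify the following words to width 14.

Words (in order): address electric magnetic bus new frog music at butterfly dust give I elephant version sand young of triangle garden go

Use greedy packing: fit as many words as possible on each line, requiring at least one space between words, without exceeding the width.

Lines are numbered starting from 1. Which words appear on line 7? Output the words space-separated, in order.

Line 1: ['address'] (min_width=7, slack=7)
Line 2: ['electric'] (min_width=8, slack=6)
Line 3: ['magnetic', 'bus'] (min_width=12, slack=2)
Line 4: ['new', 'frog', 'music'] (min_width=14, slack=0)
Line 5: ['at', 'butterfly'] (min_width=12, slack=2)
Line 6: ['dust', 'give', 'I'] (min_width=11, slack=3)
Line 7: ['elephant'] (min_width=8, slack=6)
Line 8: ['version', 'sand'] (min_width=12, slack=2)
Line 9: ['young', 'of'] (min_width=8, slack=6)
Line 10: ['triangle'] (min_width=8, slack=6)
Line 11: ['garden', 'go'] (min_width=9, slack=5)

Answer: elephant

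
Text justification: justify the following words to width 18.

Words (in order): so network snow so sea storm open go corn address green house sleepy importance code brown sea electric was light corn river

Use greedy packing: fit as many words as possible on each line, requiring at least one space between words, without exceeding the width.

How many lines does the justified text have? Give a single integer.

Answer: 8

Derivation:
Line 1: ['so', 'network', 'snow', 'so'] (min_width=18, slack=0)
Line 2: ['sea', 'storm', 'open', 'go'] (min_width=17, slack=1)
Line 3: ['corn', 'address', 'green'] (min_width=18, slack=0)
Line 4: ['house', 'sleepy'] (min_width=12, slack=6)
Line 5: ['importance', 'code'] (min_width=15, slack=3)
Line 6: ['brown', 'sea', 'electric'] (min_width=18, slack=0)
Line 7: ['was', 'light', 'corn'] (min_width=14, slack=4)
Line 8: ['river'] (min_width=5, slack=13)
Total lines: 8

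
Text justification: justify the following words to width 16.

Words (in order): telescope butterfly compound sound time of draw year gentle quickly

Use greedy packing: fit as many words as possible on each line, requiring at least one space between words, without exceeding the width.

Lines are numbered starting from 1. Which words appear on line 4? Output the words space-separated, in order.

Line 1: ['telescope'] (min_width=9, slack=7)
Line 2: ['butterfly'] (min_width=9, slack=7)
Line 3: ['compound', 'sound'] (min_width=14, slack=2)
Line 4: ['time', 'of', 'draw'] (min_width=12, slack=4)
Line 5: ['year', 'gentle'] (min_width=11, slack=5)
Line 6: ['quickly'] (min_width=7, slack=9)

Answer: time of draw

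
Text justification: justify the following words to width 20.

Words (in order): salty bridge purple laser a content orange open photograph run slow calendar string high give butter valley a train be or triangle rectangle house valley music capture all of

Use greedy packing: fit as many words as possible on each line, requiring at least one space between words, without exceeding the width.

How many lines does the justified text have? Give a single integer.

Line 1: ['salty', 'bridge', 'purple'] (min_width=19, slack=1)
Line 2: ['laser', 'a', 'content'] (min_width=15, slack=5)
Line 3: ['orange', 'open'] (min_width=11, slack=9)
Line 4: ['photograph', 'run', 'slow'] (min_width=19, slack=1)
Line 5: ['calendar', 'string', 'high'] (min_width=20, slack=0)
Line 6: ['give', 'butter', 'valley', 'a'] (min_width=20, slack=0)
Line 7: ['train', 'be', 'or', 'triangle'] (min_width=20, slack=0)
Line 8: ['rectangle', 'house'] (min_width=15, slack=5)
Line 9: ['valley', 'music', 'capture'] (min_width=20, slack=0)
Line 10: ['all', 'of'] (min_width=6, slack=14)
Total lines: 10

Answer: 10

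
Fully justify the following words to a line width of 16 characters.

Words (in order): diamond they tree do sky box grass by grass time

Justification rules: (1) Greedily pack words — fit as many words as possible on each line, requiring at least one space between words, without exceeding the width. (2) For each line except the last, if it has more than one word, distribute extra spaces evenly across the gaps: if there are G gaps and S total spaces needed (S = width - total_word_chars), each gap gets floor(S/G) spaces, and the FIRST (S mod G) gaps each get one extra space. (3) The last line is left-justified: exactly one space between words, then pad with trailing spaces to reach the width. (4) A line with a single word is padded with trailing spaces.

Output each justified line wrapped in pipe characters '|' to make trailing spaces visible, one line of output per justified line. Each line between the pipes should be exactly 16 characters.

Line 1: ['diamond', 'they'] (min_width=12, slack=4)
Line 2: ['tree', 'do', 'sky', 'box'] (min_width=15, slack=1)
Line 3: ['grass', 'by', 'grass'] (min_width=14, slack=2)
Line 4: ['time'] (min_width=4, slack=12)

Answer: |diamond     they|
|tree  do sky box|
|grass  by  grass|
|time            |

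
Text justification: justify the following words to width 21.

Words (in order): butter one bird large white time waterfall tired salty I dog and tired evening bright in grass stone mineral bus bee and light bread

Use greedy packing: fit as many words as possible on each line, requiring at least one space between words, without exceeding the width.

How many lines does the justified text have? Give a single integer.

Line 1: ['butter', 'one', 'bird', 'large'] (min_width=21, slack=0)
Line 2: ['white', 'time', 'waterfall'] (min_width=20, slack=1)
Line 3: ['tired', 'salty', 'I', 'dog', 'and'] (min_width=21, slack=0)
Line 4: ['tired', 'evening', 'bright'] (min_width=20, slack=1)
Line 5: ['in', 'grass', 'stone'] (min_width=14, slack=7)
Line 6: ['mineral', 'bus', 'bee', 'and'] (min_width=19, slack=2)
Line 7: ['light', 'bread'] (min_width=11, slack=10)
Total lines: 7

Answer: 7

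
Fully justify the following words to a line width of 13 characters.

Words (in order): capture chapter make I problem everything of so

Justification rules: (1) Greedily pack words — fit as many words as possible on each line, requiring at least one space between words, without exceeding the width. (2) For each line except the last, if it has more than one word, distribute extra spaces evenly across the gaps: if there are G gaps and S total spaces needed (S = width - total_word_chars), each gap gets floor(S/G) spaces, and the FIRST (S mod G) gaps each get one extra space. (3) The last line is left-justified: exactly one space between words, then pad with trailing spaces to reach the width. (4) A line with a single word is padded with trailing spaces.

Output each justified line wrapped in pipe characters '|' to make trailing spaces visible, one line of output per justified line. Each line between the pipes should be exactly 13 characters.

Answer: |capture      |
|chapter  make|
|I     problem|
|everything of|
|so           |

Derivation:
Line 1: ['capture'] (min_width=7, slack=6)
Line 2: ['chapter', 'make'] (min_width=12, slack=1)
Line 3: ['I', 'problem'] (min_width=9, slack=4)
Line 4: ['everything', 'of'] (min_width=13, slack=0)
Line 5: ['so'] (min_width=2, slack=11)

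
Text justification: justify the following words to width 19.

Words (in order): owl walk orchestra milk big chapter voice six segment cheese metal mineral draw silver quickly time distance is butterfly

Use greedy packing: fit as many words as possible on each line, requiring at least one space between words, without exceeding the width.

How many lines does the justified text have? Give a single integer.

Answer: 8

Derivation:
Line 1: ['owl', 'walk', 'orchestra'] (min_width=18, slack=1)
Line 2: ['milk', 'big', 'chapter'] (min_width=16, slack=3)
Line 3: ['voice', 'six', 'segment'] (min_width=17, slack=2)
Line 4: ['cheese', 'metal'] (min_width=12, slack=7)
Line 5: ['mineral', 'draw', 'silver'] (min_width=19, slack=0)
Line 6: ['quickly', 'time'] (min_width=12, slack=7)
Line 7: ['distance', 'is'] (min_width=11, slack=8)
Line 8: ['butterfly'] (min_width=9, slack=10)
Total lines: 8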